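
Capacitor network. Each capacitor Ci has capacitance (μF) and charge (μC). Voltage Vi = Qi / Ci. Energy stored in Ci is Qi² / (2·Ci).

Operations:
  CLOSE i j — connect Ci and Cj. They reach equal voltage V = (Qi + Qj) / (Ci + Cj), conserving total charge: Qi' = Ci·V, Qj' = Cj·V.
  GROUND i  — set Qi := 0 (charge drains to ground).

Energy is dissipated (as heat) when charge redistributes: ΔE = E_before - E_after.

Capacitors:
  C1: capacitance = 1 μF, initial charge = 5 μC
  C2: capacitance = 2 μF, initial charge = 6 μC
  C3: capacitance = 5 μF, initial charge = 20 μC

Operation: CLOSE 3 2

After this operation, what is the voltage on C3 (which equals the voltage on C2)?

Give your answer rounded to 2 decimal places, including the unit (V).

Initial: C1(1μF, Q=5μC, V=5.00V), C2(2μF, Q=6μC, V=3.00V), C3(5μF, Q=20μC, V=4.00V)
Op 1: CLOSE 3-2: Q_total=26.00, C_total=7.00, V=3.71; Q3=18.57, Q2=7.43; dissipated=0.714

Answer: 3.71 V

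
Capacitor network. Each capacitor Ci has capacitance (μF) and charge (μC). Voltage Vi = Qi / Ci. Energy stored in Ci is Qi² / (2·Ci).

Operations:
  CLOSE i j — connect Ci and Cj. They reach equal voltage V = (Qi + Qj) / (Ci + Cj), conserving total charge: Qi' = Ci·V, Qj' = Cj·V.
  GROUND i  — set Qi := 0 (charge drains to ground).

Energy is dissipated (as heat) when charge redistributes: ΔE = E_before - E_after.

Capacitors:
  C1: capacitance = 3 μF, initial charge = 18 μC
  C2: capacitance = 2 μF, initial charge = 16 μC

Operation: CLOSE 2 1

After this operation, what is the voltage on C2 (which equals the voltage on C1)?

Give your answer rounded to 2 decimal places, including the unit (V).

Answer: 6.80 V

Derivation:
Initial: C1(3μF, Q=18μC, V=6.00V), C2(2μF, Q=16μC, V=8.00V)
Op 1: CLOSE 2-1: Q_total=34.00, C_total=5.00, V=6.80; Q2=13.60, Q1=20.40; dissipated=2.400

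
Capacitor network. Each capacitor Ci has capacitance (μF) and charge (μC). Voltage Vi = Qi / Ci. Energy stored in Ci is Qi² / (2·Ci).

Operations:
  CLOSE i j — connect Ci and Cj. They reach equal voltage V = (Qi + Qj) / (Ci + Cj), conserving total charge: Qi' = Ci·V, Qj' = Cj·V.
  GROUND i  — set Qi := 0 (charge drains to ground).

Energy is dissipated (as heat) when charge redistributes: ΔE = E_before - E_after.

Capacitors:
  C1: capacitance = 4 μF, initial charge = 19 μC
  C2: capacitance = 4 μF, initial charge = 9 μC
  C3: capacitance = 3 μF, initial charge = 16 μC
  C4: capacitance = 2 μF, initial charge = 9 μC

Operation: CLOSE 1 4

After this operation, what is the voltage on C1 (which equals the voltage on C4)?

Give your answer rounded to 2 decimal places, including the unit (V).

Initial: C1(4μF, Q=19μC, V=4.75V), C2(4μF, Q=9μC, V=2.25V), C3(3μF, Q=16μC, V=5.33V), C4(2μF, Q=9μC, V=4.50V)
Op 1: CLOSE 1-4: Q_total=28.00, C_total=6.00, V=4.67; Q1=18.67, Q4=9.33; dissipated=0.042

Answer: 4.67 V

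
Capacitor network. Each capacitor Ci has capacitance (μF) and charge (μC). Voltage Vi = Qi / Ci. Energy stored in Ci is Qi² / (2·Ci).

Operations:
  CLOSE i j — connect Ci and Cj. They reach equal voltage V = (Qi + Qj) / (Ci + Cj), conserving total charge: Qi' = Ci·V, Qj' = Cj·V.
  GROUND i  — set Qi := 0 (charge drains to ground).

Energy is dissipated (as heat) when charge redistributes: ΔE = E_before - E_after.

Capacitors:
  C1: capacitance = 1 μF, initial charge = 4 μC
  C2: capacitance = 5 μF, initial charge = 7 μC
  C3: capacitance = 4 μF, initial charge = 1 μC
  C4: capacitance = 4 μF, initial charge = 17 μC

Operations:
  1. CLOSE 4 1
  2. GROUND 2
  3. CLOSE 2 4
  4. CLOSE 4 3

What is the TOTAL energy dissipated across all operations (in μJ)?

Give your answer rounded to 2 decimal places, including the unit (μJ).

Answer: 27.14 μJ

Derivation:
Initial: C1(1μF, Q=4μC, V=4.00V), C2(5μF, Q=7μC, V=1.40V), C3(4μF, Q=1μC, V=0.25V), C4(4μF, Q=17μC, V=4.25V)
Op 1: CLOSE 4-1: Q_total=21.00, C_total=5.00, V=4.20; Q4=16.80, Q1=4.20; dissipated=0.025
Op 2: GROUND 2: Q2=0; energy lost=4.900
Op 3: CLOSE 2-4: Q_total=16.80, C_total=9.00, V=1.87; Q2=9.33, Q4=7.47; dissipated=19.600
Op 4: CLOSE 4-3: Q_total=8.47, C_total=8.00, V=1.06; Q4=4.23, Q3=4.23; dissipated=2.614
Total dissipated: 27.139 μJ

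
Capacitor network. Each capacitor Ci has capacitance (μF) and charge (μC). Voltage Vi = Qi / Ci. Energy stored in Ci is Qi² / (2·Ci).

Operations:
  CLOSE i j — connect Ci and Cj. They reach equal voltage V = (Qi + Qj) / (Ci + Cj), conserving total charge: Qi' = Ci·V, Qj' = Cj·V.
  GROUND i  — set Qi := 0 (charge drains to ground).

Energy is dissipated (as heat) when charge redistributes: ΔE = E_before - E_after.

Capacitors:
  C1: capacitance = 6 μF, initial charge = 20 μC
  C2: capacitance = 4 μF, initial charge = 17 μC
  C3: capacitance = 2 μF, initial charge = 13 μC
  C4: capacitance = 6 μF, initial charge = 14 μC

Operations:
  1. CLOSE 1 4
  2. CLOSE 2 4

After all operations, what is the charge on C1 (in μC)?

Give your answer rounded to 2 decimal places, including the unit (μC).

Answer: 17.00 μC

Derivation:
Initial: C1(6μF, Q=20μC, V=3.33V), C2(4μF, Q=17μC, V=4.25V), C3(2μF, Q=13μC, V=6.50V), C4(6μF, Q=14μC, V=2.33V)
Op 1: CLOSE 1-4: Q_total=34.00, C_total=12.00, V=2.83; Q1=17.00, Q4=17.00; dissipated=1.500
Op 2: CLOSE 2-4: Q_total=34.00, C_total=10.00, V=3.40; Q2=13.60, Q4=20.40; dissipated=2.408
Final charges: Q1=17.00, Q2=13.60, Q3=13.00, Q4=20.40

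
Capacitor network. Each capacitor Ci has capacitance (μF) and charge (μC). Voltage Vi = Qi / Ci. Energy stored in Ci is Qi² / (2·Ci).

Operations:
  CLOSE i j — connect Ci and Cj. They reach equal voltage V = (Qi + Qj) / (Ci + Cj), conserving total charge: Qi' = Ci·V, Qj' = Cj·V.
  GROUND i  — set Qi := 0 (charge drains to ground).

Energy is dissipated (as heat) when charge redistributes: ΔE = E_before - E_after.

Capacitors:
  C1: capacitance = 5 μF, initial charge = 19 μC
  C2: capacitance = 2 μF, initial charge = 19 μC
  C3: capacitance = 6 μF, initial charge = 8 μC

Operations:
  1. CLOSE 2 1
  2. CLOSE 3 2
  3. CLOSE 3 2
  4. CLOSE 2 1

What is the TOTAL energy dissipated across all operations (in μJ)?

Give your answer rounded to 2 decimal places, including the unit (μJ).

Answer: 42.52 μJ

Derivation:
Initial: C1(5μF, Q=19μC, V=3.80V), C2(2μF, Q=19μC, V=9.50V), C3(6μF, Q=8μC, V=1.33V)
Op 1: CLOSE 2-1: Q_total=38.00, C_total=7.00, V=5.43; Q2=10.86, Q1=27.14; dissipated=23.207
Op 2: CLOSE 3-2: Q_total=18.86, C_total=8.00, V=2.36; Q3=14.14, Q2=4.71; dissipated=12.578
Op 3: CLOSE 3-2: Q_total=18.86, C_total=8.00, V=2.36; Q3=14.14, Q2=4.71; dissipated=0.000
Op 4: CLOSE 2-1: Q_total=31.86, C_total=7.00, V=4.55; Q2=9.10, Q1=22.76; dissipated=6.738
Total dissipated: 42.524 μJ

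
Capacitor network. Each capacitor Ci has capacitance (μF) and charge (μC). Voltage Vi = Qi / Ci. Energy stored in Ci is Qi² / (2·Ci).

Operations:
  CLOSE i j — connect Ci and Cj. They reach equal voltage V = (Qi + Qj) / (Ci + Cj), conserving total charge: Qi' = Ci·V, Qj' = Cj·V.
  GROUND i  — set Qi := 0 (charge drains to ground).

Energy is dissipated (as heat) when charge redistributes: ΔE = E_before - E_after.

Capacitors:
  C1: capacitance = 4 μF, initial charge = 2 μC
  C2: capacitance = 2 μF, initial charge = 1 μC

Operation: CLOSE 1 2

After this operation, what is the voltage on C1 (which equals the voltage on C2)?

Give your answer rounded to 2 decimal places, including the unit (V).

Initial: C1(4μF, Q=2μC, V=0.50V), C2(2μF, Q=1μC, V=0.50V)
Op 1: CLOSE 1-2: Q_total=3.00, C_total=6.00, V=0.50; Q1=2.00, Q2=1.00; dissipated=0.000

Answer: 0.50 V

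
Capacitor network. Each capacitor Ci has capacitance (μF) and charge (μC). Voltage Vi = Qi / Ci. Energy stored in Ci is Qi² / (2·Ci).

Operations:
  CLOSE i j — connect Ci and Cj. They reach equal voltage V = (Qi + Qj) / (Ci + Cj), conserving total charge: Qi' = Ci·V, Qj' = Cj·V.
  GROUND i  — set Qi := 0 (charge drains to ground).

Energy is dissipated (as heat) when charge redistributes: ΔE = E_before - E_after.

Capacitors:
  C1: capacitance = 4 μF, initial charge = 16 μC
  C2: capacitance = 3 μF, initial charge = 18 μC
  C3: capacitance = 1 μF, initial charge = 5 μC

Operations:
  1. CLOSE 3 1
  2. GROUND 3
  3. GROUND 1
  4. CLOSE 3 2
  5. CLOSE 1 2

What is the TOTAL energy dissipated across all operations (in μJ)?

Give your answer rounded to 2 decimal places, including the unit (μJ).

Answer: 75.36 μJ

Derivation:
Initial: C1(4μF, Q=16μC, V=4.00V), C2(3μF, Q=18μC, V=6.00V), C3(1μF, Q=5μC, V=5.00V)
Op 1: CLOSE 3-1: Q_total=21.00, C_total=5.00, V=4.20; Q3=4.20, Q1=16.80; dissipated=0.400
Op 2: GROUND 3: Q3=0; energy lost=8.820
Op 3: GROUND 1: Q1=0; energy lost=35.280
Op 4: CLOSE 3-2: Q_total=18.00, C_total=4.00, V=4.50; Q3=4.50, Q2=13.50; dissipated=13.500
Op 5: CLOSE 1-2: Q_total=13.50, C_total=7.00, V=1.93; Q1=7.71, Q2=5.79; dissipated=17.357
Total dissipated: 75.357 μJ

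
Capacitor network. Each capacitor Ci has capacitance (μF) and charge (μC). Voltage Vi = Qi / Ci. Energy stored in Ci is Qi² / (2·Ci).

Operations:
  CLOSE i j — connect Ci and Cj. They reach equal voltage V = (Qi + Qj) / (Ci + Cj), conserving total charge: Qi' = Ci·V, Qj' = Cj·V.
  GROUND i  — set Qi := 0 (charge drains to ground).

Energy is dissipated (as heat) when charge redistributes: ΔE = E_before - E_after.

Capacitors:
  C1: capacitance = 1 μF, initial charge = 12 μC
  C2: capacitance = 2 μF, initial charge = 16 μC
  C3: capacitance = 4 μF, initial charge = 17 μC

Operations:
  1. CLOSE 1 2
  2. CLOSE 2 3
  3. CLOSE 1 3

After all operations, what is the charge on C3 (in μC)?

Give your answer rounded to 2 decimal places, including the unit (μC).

Initial: C1(1μF, Q=12μC, V=12.00V), C2(2μF, Q=16μC, V=8.00V), C3(4μF, Q=17μC, V=4.25V)
Op 1: CLOSE 1-2: Q_total=28.00, C_total=3.00, V=9.33; Q1=9.33, Q2=18.67; dissipated=5.333
Op 2: CLOSE 2-3: Q_total=35.67, C_total=6.00, V=5.94; Q2=11.89, Q3=23.78; dissipated=17.227
Op 3: CLOSE 1-3: Q_total=33.11, C_total=5.00, V=6.62; Q1=6.62, Q3=26.49; dissipated=4.594
Final charges: Q1=6.62, Q2=11.89, Q3=26.49

Answer: 26.49 μC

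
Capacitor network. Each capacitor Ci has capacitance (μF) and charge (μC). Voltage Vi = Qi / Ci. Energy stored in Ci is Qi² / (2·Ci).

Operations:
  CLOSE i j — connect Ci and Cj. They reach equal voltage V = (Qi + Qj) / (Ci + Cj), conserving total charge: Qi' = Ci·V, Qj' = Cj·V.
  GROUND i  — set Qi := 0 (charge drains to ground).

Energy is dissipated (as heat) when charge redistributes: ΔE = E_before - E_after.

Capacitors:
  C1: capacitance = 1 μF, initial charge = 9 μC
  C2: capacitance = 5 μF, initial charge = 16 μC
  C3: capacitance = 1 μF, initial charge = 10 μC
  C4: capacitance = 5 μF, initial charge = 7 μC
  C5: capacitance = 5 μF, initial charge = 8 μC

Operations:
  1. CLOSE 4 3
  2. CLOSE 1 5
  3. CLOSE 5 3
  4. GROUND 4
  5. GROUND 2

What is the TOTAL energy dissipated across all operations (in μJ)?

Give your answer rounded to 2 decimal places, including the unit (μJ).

Initial: C1(1μF, Q=9μC, V=9.00V), C2(5μF, Q=16μC, V=3.20V), C3(1μF, Q=10μC, V=10.00V), C4(5μF, Q=7μC, V=1.40V), C5(5μF, Q=8μC, V=1.60V)
Op 1: CLOSE 4-3: Q_total=17.00, C_total=6.00, V=2.83; Q4=14.17, Q3=2.83; dissipated=30.817
Op 2: CLOSE 1-5: Q_total=17.00, C_total=6.00, V=2.83; Q1=2.83, Q5=14.17; dissipated=22.817
Op 3: CLOSE 5-3: Q_total=17.00, C_total=6.00, V=2.83; Q5=14.17, Q3=2.83; dissipated=0.000
Op 4: GROUND 4: Q4=0; energy lost=20.069
Op 5: GROUND 2: Q2=0; energy lost=25.600
Total dissipated: 99.303 μJ

Answer: 99.30 μJ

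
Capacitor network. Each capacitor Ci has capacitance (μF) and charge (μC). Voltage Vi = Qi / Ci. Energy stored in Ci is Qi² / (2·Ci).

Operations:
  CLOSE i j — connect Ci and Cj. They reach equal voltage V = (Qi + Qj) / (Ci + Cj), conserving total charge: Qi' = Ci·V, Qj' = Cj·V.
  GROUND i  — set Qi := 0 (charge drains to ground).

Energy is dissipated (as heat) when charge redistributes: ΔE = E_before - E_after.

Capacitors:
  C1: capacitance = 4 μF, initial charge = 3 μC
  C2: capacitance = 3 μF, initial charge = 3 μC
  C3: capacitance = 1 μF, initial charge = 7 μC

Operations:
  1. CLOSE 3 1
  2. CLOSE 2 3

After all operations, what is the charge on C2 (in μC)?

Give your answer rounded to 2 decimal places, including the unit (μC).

Initial: C1(4μF, Q=3μC, V=0.75V), C2(3μF, Q=3μC, V=1.00V), C3(1μF, Q=7μC, V=7.00V)
Op 1: CLOSE 3-1: Q_total=10.00, C_total=5.00, V=2.00; Q3=2.00, Q1=8.00; dissipated=15.625
Op 2: CLOSE 2-3: Q_total=5.00, C_total=4.00, V=1.25; Q2=3.75, Q3=1.25; dissipated=0.375
Final charges: Q1=8.00, Q2=3.75, Q3=1.25

Answer: 3.75 μC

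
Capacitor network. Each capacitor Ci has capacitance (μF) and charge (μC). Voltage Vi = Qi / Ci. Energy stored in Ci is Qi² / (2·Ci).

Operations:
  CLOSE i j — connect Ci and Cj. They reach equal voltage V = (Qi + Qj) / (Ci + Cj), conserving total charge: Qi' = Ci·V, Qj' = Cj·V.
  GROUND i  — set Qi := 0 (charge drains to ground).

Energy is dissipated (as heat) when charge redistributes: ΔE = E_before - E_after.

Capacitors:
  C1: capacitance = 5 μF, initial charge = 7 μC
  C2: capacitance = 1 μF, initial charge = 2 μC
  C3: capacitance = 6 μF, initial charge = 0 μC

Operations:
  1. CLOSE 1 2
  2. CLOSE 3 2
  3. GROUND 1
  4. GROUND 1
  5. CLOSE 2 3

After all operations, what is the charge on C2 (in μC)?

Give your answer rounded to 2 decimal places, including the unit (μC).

Initial: C1(5μF, Q=7μC, V=1.40V), C2(1μF, Q=2μC, V=2.00V), C3(6μF, Q=0μC, V=0.00V)
Op 1: CLOSE 1-2: Q_total=9.00, C_total=6.00, V=1.50; Q1=7.50, Q2=1.50; dissipated=0.150
Op 2: CLOSE 3-2: Q_total=1.50, C_total=7.00, V=0.21; Q3=1.29, Q2=0.21; dissipated=0.964
Op 3: GROUND 1: Q1=0; energy lost=5.625
Op 4: GROUND 1: Q1=0; energy lost=0.000
Op 5: CLOSE 2-3: Q_total=1.50, C_total=7.00, V=0.21; Q2=0.21, Q3=1.29; dissipated=0.000
Final charges: Q1=0.00, Q2=0.21, Q3=1.29

Answer: 0.21 μC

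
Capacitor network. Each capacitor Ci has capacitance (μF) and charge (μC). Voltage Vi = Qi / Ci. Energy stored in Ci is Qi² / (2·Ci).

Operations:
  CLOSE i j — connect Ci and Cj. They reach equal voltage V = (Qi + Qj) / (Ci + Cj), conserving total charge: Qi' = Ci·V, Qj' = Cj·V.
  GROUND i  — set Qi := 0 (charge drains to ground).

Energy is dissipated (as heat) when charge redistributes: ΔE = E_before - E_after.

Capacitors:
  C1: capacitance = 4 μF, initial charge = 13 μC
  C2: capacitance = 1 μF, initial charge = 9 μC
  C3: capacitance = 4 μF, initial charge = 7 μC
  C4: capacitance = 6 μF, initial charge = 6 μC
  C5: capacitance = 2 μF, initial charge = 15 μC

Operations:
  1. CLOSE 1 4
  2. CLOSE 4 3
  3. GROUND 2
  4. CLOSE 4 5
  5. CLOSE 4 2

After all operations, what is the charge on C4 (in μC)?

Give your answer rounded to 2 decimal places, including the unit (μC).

Answer: 16.74 μC

Derivation:
Initial: C1(4μF, Q=13μC, V=3.25V), C2(1μF, Q=9μC, V=9.00V), C3(4μF, Q=7μC, V=1.75V), C4(6μF, Q=6μC, V=1.00V), C5(2μF, Q=15μC, V=7.50V)
Op 1: CLOSE 1-4: Q_total=19.00, C_total=10.00, V=1.90; Q1=7.60, Q4=11.40; dissipated=6.075
Op 2: CLOSE 4-3: Q_total=18.40, C_total=10.00, V=1.84; Q4=11.04, Q3=7.36; dissipated=0.027
Op 3: GROUND 2: Q2=0; energy lost=40.500
Op 4: CLOSE 4-5: Q_total=26.04, C_total=8.00, V=3.25; Q4=19.53, Q5=6.51; dissipated=24.027
Op 5: CLOSE 4-2: Q_total=19.53, C_total=7.00, V=2.79; Q4=16.74, Q2=2.79; dissipated=4.541
Final charges: Q1=7.60, Q2=2.79, Q3=7.36, Q4=16.74, Q5=6.51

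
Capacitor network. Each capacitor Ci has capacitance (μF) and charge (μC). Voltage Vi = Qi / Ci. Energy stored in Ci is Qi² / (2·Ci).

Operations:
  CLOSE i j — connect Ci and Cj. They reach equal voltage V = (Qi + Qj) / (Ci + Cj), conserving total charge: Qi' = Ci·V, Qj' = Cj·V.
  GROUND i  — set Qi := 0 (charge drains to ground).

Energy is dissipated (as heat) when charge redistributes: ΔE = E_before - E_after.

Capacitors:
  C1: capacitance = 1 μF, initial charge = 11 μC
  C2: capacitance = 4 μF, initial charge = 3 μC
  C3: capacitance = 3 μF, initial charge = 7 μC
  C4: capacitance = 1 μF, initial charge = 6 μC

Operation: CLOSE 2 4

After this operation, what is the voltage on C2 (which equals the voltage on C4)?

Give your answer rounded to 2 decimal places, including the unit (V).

Answer: 1.80 V

Derivation:
Initial: C1(1μF, Q=11μC, V=11.00V), C2(4μF, Q=3μC, V=0.75V), C3(3μF, Q=7μC, V=2.33V), C4(1μF, Q=6μC, V=6.00V)
Op 1: CLOSE 2-4: Q_total=9.00, C_total=5.00, V=1.80; Q2=7.20, Q4=1.80; dissipated=11.025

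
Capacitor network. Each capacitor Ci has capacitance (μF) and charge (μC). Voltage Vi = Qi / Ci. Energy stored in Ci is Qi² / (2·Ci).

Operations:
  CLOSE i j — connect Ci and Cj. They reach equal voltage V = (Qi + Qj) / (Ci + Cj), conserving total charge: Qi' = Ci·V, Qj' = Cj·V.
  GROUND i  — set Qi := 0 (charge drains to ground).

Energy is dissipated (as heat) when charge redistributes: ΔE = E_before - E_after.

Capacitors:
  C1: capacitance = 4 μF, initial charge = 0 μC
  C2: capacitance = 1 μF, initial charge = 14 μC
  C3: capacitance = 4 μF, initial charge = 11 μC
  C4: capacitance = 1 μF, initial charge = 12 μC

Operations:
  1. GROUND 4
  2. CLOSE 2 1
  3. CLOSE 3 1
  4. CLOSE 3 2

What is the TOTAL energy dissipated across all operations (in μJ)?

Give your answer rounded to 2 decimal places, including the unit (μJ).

Answer: 150.40 μJ

Derivation:
Initial: C1(4μF, Q=0μC, V=0.00V), C2(1μF, Q=14μC, V=14.00V), C3(4μF, Q=11μC, V=2.75V), C4(1μF, Q=12μC, V=12.00V)
Op 1: GROUND 4: Q4=0; energy lost=72.000
Op 2: CLOSE 2-1: Q_total=14.00, C_total=5.00, V=2.80; Q2=2.80, Q1=11.20; dissipated=78.400
Op 3: CLOSE 3-1: Q_total=22.20, C_total=8.00, V=2.77; Q3=11.10, Q1=11.10; dissipated=0.003
Op 4: CLOSE 3-2: Q_total=13.90, C_total=5.00, V=2.78; Q3=11.12, Q2=2.78; dissipated=0.000
Total dissipated: 150.403 μJ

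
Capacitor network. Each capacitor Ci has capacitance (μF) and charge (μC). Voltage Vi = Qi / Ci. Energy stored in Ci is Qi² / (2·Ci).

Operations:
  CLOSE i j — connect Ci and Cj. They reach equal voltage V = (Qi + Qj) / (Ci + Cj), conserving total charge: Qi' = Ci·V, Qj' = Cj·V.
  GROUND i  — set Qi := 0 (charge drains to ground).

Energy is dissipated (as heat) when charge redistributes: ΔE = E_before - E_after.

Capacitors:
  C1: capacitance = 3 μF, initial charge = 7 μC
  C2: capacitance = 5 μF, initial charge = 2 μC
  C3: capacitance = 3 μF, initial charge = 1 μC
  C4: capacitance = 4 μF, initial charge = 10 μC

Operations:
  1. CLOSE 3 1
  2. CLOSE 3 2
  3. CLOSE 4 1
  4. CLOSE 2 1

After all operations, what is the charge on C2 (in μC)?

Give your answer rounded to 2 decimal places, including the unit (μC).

Answer: 6.09 μC

Derivation:
Initial: C1(3μF, Q=7μC, V=2.33V), C2(5μF, Q=2μC, V=0.40V), C3(3μF, Q=1μC, V=0.33V), C4(4μF, Q=10μC, V=2.50V)
Op 1: CLOSE 3-1: Q_total=8.00, C_total=6.00, V=1.33; Q3=4.00, Q1=4.00; dissipated=3.000
Op 2: CLOSE 3-2: Q_total=6.00, C_total=8.00, V=0.75; Q3=2.25, Q2=3.75; dissipated=0.817
Op 3: CLOSE 4-1: Q_total=14.00, C_total=7.00, V=2.00; Q4=8.00, Q1=6.00; dissipated=1.167
Op 4: CLOSE 2-1: Q_total=9.75, C_total=8.00, V=1.22; Q2=6.09, Q1=3.66; dissipated=1.465
Final charges: Q1=3.66, Q2=6.09, Q3=2.25, Q4=8.00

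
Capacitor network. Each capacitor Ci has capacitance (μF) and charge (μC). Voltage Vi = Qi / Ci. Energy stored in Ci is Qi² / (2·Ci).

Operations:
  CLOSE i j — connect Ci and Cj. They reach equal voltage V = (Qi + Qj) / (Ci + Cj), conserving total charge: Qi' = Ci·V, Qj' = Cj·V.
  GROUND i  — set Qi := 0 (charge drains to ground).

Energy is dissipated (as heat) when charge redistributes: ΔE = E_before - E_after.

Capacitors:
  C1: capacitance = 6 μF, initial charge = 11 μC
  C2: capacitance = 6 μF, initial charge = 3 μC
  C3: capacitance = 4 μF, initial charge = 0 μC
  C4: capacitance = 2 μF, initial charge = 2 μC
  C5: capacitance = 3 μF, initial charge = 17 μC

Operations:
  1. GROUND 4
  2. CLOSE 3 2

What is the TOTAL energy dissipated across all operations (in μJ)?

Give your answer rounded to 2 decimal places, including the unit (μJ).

Initial: C1(6μF, Q=11μC, V=1.83V), C2(6μF, Q=3μC, V=0.50V), C3(4μF, Q=0μC, V=0.00V), C4(2μF, Q=2μC, V=1.00V), C5(3μF, Q=17μC, V=5.67V)
Op 1: GROUND 4: Q4=0; energy lost=1.000
Op 2: CLOSE 3-2: Q_total=3.00, C_total=10.00, V=0.30; Q3=1.20, Q2=1.80; dissipated=0.300
Total dissipated: 1.300 μJ

Answer: 1.30 μJ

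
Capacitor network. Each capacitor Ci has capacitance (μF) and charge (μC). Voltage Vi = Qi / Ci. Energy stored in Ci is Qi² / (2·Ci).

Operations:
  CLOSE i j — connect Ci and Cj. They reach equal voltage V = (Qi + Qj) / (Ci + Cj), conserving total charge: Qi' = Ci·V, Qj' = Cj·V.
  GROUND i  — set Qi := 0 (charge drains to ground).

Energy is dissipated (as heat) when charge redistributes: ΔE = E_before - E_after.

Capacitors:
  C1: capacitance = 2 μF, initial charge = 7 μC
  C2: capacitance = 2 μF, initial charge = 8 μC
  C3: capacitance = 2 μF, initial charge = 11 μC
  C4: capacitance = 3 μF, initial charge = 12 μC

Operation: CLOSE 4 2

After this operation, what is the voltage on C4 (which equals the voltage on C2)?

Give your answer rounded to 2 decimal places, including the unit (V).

Initial: C1(2μF, Q=7μC, V=3.50V), C2(2μF, Q=8μC, V=4.00V), C3(2μF, Q=11μC, V=5.50V), C4(3μF, Q=12μC, V=4.00V)
Op 1: CLOSE 4-2: Q_total=20.00, C_total=5.00, V=4.00; Q4=12.00, Q2=8.00; dissipated=0.000

Answer: 4.00 V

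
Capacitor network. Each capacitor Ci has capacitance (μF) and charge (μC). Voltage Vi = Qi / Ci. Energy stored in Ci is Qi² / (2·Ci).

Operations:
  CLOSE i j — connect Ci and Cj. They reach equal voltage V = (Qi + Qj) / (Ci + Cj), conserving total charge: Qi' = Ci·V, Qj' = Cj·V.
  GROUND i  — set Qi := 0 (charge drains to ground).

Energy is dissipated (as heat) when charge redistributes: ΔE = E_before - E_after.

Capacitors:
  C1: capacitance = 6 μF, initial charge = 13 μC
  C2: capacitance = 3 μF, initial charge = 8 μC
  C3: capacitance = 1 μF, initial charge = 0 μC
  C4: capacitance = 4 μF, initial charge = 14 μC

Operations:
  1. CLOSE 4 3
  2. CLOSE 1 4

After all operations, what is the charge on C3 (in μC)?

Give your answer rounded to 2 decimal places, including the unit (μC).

Initial: C1(6μF, Q=13μC, V=2.17V), C2(3μF, Q=8μC, V=2.67V), C3(1μF, Q=0μC, V=0.00V), C4(4μF, Q=14μC, V=3.50V)
Op 1: CLOSE 4-3: Q_total=14.00, C_total=5.00, V=2.80; Q4=11.20, Q3=2.80; dissipated=4.900
Op 2: CLOSE 1-4: Q_total=24.20, C_total=10.00, V=2.42; Q1=14.52, Q4=9.68; dissipated=0.481
Final charges: Q1=14.52, Q2=8.00, Q3=2.80, Q4=9.68

Answer: 2.80 μC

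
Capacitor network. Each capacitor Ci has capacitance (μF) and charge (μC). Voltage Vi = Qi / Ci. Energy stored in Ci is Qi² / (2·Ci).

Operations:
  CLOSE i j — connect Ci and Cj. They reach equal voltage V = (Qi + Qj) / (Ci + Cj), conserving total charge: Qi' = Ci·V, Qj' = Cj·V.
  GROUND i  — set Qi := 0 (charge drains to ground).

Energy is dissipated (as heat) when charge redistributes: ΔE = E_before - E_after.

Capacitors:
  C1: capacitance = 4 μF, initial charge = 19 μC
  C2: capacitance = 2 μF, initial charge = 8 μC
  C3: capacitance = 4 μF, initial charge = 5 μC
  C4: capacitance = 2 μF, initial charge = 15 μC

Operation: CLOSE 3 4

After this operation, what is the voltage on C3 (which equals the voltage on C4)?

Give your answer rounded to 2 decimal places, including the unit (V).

Answer: 3.33 V

Derivation:
Initial: C1(4μF, Q=19μC, V=4.75V), C2(2μF, Q=8μC, V=4.00V), C3(4μF, Q=5μC, V=1.25V), C4(2μF, Q=15μC, V=7.50V)
Op 1: CLOSE 3-4: Q_total=20.00, C_total=6.00, V=3.33; Q3=13.33, Q4=6.67; dissipated=26.042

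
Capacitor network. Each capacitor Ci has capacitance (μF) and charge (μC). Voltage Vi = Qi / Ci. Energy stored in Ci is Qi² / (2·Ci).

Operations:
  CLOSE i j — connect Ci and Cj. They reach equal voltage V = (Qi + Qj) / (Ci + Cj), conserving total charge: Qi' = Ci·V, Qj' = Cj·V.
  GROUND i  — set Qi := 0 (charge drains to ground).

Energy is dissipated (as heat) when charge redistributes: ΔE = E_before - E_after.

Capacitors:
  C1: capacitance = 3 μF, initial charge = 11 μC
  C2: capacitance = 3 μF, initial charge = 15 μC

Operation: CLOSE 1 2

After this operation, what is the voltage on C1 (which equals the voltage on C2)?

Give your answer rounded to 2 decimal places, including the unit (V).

Initial: C1(3μF, Q=11μC, V=3.67V), C2(3μF, Q=15μC, V=5.00V)
Op 1: CLOSE 1-2: Q_total=26.00, C_total=6.00, V=4.33; Q1=13.00, Q2=13.00; dissipated=1.333

Answer: 4.33 V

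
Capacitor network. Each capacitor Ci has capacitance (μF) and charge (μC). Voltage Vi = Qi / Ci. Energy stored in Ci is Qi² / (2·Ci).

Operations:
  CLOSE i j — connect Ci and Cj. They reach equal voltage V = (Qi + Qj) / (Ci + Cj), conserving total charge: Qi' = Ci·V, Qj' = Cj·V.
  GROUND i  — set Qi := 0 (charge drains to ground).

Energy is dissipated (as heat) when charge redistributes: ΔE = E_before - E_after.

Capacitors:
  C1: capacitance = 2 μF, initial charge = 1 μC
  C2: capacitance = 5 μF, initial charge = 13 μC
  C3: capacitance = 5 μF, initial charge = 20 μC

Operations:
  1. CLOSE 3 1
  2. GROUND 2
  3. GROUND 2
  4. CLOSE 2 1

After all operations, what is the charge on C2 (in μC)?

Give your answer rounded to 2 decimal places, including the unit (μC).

Answer: 4.29 μC

Derivation:
Initial: C1(2μF, Q=1μC, V=0.50V), C2(5μF, Q=13μC, V=2.60V), C3(5μF, Q=20μC, V=4.00V)
Op 1: CLOSE 3-1: Q_total=21.00, C_total=7.00, V=3.00; Q3=15.00, Q1=6.00; dissipated=8.750
Op 2: GROUND 2: Q2=0; energy lost=16.900
Op 3: GROUND 2: Q2=0; energy lost=0.000
Op 4: CLOSE 2-1: Q_total=6.00, C_total=7.00, V=0.86; Q2=4.29, Q1=1.71; dissipated=6.429
Final charges: Q1=1.71, Q2=4.29, Q3=15.00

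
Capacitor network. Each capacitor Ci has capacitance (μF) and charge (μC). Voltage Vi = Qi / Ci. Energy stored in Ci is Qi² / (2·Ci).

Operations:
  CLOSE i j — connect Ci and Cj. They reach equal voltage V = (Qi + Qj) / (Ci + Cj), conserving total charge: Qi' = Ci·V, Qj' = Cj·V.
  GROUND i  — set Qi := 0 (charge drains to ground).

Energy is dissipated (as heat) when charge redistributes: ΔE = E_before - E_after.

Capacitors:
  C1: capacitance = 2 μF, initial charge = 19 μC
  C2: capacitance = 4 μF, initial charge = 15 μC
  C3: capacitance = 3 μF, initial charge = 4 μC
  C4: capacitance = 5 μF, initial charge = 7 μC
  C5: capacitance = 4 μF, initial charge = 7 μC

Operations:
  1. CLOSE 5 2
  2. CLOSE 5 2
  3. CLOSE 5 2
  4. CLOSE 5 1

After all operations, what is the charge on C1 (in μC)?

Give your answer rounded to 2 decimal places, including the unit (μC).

Initial: C1(2μF, Q=19μC, V=9.50V), C2(4μF, Q=15μC, V=3.75V), C3(3μF, Q=4μC, V=1.33V), C4(5μF, Q=7μC, V=1.40V), C5(4μF, Q=7μC, V=1.75V)
Op 1: CLOSE 5-2: Q_total=22.00, C_total=8.00, V=2.75; Q5=11.00, Q2=11.00; dissipated=4.000
Op 2: CLOSE 5-2: Q_total=22.00, C_total=8.00, V=2.75; Q5=11.00, Q2=11.00; dissipated=0.000
Op 3: CLOSE 5-2: Q_total=22.00, C_total=8.00, V=2.75; Q5=11.00, Q2=11.00; dissipated=0.000
Op 4: CLOSE 5-1: Q_total=30.00, C_total=6.00, V=5.00; Q5=20.00, Q1=10.00; dissipated=30.375
Final charges: Q1=10.00, Q2=11.00, Q3=4.00, Q4=7.00, Q5=20.00

Answer: 10.00 μC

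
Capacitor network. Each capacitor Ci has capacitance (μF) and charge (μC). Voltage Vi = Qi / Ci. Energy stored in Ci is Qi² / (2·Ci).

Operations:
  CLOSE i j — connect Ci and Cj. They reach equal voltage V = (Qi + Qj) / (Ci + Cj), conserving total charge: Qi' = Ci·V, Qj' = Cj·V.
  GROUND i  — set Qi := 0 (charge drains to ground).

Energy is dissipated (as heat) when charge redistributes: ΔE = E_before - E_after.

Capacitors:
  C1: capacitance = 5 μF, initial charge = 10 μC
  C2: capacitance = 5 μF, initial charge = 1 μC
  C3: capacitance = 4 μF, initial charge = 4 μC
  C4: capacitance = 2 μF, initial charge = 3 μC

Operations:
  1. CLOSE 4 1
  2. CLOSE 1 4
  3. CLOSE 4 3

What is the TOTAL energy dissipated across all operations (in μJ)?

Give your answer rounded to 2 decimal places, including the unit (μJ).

Answer: 0.67 μJ

Derivation:
Initial: C1(5μF, Q=10μC, V=2.00V), C2(5μF, Q=1μC, V=0.20V), C3(4μF, Q=4μC, V=1.00V), C4(2μF, Q=3μC, V=1.50V)
Op 1: CLOSE 4-1: Q_total=13.00, C_total=7.00, V=1.86; Q4=3.71, Q1=9.29; dissipated=0.179
Op 2: CLOSE 1-4: Q_total=13.00, C_total=7.00, V=1.86; Q1=9.29, Q4=3.71; dissipated=0.000
Op 3: CLOSE 4-3: Q_total=7.71, C_total=6.00, V=1.29; Q4=2.57, Q3=5.14; dissipated=0.490
Total dissipated: 0.668 μJ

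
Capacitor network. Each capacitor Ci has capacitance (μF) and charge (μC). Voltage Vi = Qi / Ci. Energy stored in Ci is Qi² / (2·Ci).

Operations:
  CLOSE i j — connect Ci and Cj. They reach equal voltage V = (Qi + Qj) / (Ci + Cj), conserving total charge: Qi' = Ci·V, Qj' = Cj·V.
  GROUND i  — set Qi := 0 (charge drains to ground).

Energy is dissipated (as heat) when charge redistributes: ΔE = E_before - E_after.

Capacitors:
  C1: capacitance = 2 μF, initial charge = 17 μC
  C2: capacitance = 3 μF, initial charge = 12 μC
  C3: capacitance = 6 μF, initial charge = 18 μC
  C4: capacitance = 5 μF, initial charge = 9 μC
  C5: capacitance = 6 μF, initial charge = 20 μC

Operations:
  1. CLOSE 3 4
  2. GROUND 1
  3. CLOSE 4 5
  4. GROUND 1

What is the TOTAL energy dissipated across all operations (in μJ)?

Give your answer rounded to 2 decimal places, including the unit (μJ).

Initial: C1(2μF, Q=17μC, V=8.50V), C2(3μF, Q=12μC, V=4.00V), C3(6μF, Q=18μC, V=3.00V), C4(5μF, Q=9μC, V=1.80V), C5(6μF, Q=20μC, V=3.33V)
Op 1: CLOSE 3-4: Q_total=27.00, C_total=11.00, V=2.45; Q3=14.73, Q4=12.27; dissipated=1.964
Op 2: GROUND 1: Q1=0; energy lost=72.250
Op 3: CLOSE 4-5: Q_total=32.27, C_total=11.00, V=2.93; Q4=14.67, Q5=17.60; dissipated=1.053
Op 4: GROUND 1: Q1=0; energy lost=0.000
Total dissipated: 75.267 μJ

Answer: 75.27 μJ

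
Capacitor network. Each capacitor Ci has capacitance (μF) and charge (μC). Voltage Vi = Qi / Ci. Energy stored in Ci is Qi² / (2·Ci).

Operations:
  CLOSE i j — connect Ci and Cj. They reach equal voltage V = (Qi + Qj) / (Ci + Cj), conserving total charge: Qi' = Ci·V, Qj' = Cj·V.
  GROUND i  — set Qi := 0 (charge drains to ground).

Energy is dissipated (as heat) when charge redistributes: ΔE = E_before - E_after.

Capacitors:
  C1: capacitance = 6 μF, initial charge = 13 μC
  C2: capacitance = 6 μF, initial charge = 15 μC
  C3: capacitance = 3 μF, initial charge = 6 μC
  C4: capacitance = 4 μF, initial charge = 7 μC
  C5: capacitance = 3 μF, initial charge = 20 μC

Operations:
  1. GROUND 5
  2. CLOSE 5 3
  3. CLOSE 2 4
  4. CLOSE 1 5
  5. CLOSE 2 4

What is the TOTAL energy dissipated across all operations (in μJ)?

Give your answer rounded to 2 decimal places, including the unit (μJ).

Initial: C1(6μF, Q=13μC, V=2.17V), C2(6μF, Q=15μC, V=2.50V), C3(3μF, Q=6μC, V=2.00V), C4(4μF, Q=7μC, V=1.75V), C5(3μF, Q=20μC, V=6.67V)
Op 1: GROUND 5: Q5=0; energy lost=66.667
Op 2: CLOSE 5-3: Q_total=6.00, C_total=6.00, V=1.00; Q5=3.00, Q3=3.00; dissipated=3.000
Op 3: CLOSE 2-4: Q_total=22.00, C_total=10.00, V=2.20; Q2=13.20, Q4=8.80; dissipated=0.675
Op 4: CLOSE 1-5: Q_total=16.00, C_total=9.00, V=1.78; Q1=10.67, Q5=5.33; dissipated=1.361
Op 5: CLOSE 2-4: Q_total=22.00, C_total=10.00, V=2.20; Q2=13.20, Q4=8.80; dissipated=0.000
Total dissipated: 71.703 μJ

Answer: 71.70 μJ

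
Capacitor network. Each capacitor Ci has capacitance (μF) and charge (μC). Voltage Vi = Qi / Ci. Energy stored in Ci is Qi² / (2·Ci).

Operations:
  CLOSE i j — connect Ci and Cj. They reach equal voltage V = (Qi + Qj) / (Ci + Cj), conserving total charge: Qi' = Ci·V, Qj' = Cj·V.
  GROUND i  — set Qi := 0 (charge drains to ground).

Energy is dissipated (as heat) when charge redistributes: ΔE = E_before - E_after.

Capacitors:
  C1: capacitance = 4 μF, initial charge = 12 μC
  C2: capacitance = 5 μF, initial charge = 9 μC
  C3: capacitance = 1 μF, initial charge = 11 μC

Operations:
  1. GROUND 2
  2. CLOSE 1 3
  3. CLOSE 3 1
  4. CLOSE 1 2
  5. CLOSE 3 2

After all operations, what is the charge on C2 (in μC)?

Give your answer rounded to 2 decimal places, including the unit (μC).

Initial: C1(4μF, Q=12μC, V=3.00V), C2(5μF, Q=9μC, V=1.80V), C3(1μF, Q=11μC, V=11.00V)
Op 1: GROUND 2: Q2=0; energy lost=8.100
Op 2: CLOSE 1-3: Q_total=23.00, C_total=5.00, V=4.60; Q1=18.40, Q3=4.60; dissipated=25.600
Op 3: CLOSE 3-1: Q_total=23.00, C_total=5.00, V=4.60; Q3=4.60, Q1=18.40; dissipated=0.000
Op 4: CLOSE 1-2: Q_total=18.40, C_total=9.00, V=2.04; Q1=8.18, Q2=10.22; dissipated=23.511
Op 5: CLOSE 3-2: Q_total=14.82, C_total=6.00, V=2.47; Q3=2.47, Q2=12.35; dissipated=2.721
Final charges: Q1=8.18, Q2=12.35, Q3=2.47

Answer: 12.35 μC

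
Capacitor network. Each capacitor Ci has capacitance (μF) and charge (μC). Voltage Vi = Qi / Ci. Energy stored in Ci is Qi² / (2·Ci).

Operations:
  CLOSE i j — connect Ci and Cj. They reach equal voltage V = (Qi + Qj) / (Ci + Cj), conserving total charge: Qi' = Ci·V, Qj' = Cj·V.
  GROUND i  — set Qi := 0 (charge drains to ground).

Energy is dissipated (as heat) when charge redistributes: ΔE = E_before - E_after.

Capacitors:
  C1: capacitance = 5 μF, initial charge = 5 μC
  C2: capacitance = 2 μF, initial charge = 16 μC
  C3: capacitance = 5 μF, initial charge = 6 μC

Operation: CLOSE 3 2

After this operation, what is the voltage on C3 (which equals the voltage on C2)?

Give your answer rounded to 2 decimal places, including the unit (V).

Initial: C1(5μF, Q=5μC, V=1.00V), C2(2μF, Q=16μC, V=8.00V), C3(5μF, Q=6μC, V=1.20V)
Op 1: CLOSE 3-2: Q_total=22.00, C_total=7.00, V=3.14; Q3=15.71, Q2=6.29; dissipated=33.029

Answer: 3.14 V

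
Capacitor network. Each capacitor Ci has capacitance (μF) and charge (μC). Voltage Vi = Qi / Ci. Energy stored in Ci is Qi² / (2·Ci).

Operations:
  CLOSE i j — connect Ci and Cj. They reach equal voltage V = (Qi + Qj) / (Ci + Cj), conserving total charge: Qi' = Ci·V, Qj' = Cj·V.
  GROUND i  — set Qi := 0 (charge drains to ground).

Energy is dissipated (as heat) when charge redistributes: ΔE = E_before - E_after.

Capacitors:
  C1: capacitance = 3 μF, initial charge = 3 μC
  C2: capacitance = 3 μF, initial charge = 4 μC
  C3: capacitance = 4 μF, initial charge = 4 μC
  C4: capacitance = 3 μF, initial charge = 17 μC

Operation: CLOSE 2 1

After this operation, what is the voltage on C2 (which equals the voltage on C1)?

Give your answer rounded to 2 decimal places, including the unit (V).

Answer: 1.17 V

Derivation:
Initial: C1(3μF, Q=3μC, V=1.00V), C2(3μF, Q=4μC, V=1.33V), C3(4μF, Q=4μC, V=1.00V), C4(3μF, Q=17μC, V=5.67V)
Op 1: CLOSE 2-1: Q_total=7.00, C_total=6.00, V=1.17; Q2=3.50, Q1=3.50; dissipated=0.083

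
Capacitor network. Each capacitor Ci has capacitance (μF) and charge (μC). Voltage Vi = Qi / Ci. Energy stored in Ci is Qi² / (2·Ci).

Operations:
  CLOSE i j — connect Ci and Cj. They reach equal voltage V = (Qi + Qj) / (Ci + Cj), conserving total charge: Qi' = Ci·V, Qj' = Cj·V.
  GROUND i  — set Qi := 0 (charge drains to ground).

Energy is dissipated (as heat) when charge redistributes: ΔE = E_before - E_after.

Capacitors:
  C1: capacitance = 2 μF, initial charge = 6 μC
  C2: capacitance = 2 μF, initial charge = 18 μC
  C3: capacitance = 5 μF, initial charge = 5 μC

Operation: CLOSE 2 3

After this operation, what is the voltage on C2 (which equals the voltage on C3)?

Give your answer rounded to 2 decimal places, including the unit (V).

Initial: C1(2μF, Q=6μC, V=3.00V), C2(2μF, Q=18μC, V=9.00V), C3(5μF, Q=5μC, V=1.00V)
Op 1: CLOSE 2-3: Q_total=23.00, C_total=7.00, V=3.29; Q2=6.57, Q3=16.43; dissipated=45.714

Answer: 3.29 V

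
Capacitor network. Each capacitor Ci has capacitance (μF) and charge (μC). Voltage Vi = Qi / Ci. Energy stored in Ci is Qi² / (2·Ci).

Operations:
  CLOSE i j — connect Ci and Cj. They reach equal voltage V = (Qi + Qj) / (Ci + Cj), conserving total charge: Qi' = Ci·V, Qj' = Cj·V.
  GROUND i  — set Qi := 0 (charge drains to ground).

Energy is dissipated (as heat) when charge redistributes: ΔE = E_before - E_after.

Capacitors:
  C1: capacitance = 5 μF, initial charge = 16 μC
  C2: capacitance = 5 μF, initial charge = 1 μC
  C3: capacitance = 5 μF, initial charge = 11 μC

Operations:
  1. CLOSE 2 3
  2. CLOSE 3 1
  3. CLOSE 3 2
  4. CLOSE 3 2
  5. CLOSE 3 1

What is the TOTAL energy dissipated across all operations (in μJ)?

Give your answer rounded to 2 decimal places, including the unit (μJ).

Answer: 11.56 μJ

Derivation:
Initial: C1(5μF, Q=16μC, V=3.20V), C2(5μF, Q=1μC, V=0.20V), C3(5μF, Q=11μC, V=2.20V)
Op 1: CLOSE 2-3: Q_total=12.00, C_total=10.00, V=1.20; Q2=6.00, Q3=6.00; dissipated=5.000
Op 2: CLOSE 3-1: Q_total=22.00, C_total=10.00, V=2.20; Q3=11.00, Q1=11.00; dissipated=5.000
Op 3: CLOSE 3-2: Q_total=17.00, C_total=10.00, V=1.70; Q3=8.50, Q2=8.50; dissipated=1.250
Op 4: CLOSE 3-2: Q_total=17.00, C_total=10.00, V=1.70; Q3=8.50, Q2=8.50; dissipated=0.000
Op 5: CLOSE 3-1: Q_total=19.50, C_total=10.00, V=1.95; Q3=9.75, Q1=9.75; dissipated=0.312
Total dissipated: 11.562 μJ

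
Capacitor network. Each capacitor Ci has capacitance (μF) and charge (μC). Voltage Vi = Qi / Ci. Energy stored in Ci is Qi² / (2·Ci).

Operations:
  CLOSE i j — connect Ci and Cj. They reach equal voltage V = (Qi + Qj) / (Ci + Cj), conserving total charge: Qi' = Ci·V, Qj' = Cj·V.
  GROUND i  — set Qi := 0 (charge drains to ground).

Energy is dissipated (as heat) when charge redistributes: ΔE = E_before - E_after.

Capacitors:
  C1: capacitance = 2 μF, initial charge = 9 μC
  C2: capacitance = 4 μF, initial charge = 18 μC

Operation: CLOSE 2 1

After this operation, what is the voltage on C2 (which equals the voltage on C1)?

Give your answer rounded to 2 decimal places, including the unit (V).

Answer: 4.50 V

Derivation:
Initial: C1(2μF, Q=9μC, V=4.50V), C2(4μF, Q=18μC, V=4.50V)
Op 1: CLOSE 2-1: Q_total=27.00, C_total=6.00, V=4.50; Q2=18.00, Q1=9.00; dissipated=0.000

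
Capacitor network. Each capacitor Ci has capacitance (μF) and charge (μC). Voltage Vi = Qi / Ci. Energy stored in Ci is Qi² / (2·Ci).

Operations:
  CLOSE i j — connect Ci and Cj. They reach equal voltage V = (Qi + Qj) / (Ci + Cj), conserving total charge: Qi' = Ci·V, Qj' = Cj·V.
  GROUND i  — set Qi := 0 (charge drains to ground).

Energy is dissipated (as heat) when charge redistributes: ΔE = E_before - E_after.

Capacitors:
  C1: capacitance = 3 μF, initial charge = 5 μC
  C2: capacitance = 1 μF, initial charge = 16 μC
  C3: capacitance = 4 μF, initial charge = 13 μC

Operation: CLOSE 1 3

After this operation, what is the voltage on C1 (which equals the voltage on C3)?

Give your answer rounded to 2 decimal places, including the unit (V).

Initial: C1(3μF, Q=5μC, V=1.67V), C2(1μF, Q=16μC, V=16.00V), C3(4μF, Q=13μC, V=3.25V)
Op 1: CLOSE 1-3: Q_total=18.00, C_total=7.00, V=2.57; Q1=7.71, Q3=10.29; dissipated=2.149

Answer: 2.57 V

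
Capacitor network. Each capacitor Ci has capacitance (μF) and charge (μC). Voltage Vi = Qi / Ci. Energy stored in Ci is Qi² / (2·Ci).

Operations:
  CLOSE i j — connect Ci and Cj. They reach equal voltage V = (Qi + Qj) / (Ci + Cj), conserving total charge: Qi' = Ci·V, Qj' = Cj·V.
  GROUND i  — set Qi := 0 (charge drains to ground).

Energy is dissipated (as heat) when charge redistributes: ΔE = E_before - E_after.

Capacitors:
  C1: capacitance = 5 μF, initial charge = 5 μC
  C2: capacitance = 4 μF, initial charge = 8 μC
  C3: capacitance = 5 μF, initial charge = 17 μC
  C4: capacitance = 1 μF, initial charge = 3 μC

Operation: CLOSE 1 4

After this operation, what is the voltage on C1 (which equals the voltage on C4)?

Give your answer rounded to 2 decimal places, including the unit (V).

Initial: C1(5μF, Q=5μC, V=1.00V), C2(4μF, Q=8μC, V=2.00V), C3(5μF, Q=17μC, V=3.40V), C4(1μF, Q=3μC, V=3.00V)
Op 1: CLOSE 1-4: Q_total=8.00, C_total=6.00, V=1.33; Q1=6.67, Q4=1.33; dissipated=1.667

Answer: 1.33 V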